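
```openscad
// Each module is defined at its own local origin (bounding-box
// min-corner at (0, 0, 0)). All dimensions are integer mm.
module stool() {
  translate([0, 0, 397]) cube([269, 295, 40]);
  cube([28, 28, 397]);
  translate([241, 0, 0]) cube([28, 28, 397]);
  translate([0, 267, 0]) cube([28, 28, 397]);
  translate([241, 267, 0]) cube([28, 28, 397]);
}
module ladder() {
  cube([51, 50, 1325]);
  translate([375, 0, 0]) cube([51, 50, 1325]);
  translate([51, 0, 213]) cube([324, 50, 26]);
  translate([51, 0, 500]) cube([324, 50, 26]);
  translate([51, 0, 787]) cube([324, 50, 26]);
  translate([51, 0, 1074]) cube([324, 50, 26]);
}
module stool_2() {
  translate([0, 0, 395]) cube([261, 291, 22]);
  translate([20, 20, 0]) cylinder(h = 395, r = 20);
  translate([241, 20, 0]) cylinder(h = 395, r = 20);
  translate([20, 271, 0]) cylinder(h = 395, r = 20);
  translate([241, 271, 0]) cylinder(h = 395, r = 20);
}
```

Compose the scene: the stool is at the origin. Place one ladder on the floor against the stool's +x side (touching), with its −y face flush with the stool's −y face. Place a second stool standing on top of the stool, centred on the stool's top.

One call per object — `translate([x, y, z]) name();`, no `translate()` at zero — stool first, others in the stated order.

stool();
translate([269, 0, 0]) ladder();
translate([4, 2, 437]) stool_2();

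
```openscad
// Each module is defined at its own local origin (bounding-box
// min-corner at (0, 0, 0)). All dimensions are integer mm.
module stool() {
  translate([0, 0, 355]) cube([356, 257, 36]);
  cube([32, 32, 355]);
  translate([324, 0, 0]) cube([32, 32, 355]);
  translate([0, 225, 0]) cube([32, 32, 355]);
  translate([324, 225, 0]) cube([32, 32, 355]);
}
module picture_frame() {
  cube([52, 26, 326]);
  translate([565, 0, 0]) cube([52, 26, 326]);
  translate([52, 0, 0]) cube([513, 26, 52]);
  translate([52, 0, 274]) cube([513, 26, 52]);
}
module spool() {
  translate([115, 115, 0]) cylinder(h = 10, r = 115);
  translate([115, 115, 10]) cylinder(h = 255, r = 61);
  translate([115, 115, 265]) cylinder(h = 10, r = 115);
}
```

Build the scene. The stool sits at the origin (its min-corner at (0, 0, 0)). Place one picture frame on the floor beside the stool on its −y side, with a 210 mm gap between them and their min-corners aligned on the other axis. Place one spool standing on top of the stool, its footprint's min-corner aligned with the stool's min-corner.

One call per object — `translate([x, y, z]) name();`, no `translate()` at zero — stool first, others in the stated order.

stool();
translate([0, -236, 0]) picture_frame();
translate([0, 0, 391]) spool();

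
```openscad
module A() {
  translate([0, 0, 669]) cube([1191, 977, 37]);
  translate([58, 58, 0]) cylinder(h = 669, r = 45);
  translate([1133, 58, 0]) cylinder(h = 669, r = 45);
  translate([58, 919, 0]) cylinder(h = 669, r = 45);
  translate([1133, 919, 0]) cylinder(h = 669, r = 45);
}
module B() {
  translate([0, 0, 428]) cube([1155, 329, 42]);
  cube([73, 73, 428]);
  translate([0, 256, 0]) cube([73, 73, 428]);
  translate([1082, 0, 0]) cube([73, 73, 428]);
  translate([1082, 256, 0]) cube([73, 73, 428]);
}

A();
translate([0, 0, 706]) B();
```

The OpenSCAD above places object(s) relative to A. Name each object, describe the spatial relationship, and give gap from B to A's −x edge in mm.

A is a table. B is a bench. The bench is on top of the table. The gap from the bench to the table's −x edge is 0 mm.

The bench's min-x is at 0; the table's min-x is 0; gap = 0 mm.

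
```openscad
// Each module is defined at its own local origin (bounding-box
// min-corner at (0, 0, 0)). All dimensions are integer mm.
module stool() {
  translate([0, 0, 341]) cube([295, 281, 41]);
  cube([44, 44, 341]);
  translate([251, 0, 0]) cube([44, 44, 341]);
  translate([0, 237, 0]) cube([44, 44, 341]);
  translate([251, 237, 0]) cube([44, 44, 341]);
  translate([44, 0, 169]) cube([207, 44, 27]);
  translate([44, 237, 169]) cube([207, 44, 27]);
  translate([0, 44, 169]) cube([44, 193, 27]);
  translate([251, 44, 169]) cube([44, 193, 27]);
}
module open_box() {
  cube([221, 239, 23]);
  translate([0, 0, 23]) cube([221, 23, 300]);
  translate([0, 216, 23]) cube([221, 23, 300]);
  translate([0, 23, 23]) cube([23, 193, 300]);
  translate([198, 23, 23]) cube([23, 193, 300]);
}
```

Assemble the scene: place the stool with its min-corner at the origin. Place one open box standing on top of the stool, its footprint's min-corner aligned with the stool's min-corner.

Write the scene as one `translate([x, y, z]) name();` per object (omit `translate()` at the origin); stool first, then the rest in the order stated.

stool();
translate([0, 0, 382]) open_box();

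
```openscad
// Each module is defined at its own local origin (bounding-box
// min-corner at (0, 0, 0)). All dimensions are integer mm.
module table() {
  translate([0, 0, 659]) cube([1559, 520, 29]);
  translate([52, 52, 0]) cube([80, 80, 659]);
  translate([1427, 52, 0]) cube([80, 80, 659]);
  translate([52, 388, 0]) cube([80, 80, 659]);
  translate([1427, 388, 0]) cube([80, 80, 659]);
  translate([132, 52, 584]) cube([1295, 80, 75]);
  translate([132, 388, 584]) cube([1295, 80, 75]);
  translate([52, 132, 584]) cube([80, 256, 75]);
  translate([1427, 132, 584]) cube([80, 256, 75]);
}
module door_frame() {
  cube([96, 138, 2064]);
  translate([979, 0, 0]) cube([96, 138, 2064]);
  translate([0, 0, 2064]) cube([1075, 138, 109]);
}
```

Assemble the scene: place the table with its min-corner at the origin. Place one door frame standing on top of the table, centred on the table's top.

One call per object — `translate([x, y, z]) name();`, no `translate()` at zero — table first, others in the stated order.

table();
translate([242, 191, 688]) door_frame();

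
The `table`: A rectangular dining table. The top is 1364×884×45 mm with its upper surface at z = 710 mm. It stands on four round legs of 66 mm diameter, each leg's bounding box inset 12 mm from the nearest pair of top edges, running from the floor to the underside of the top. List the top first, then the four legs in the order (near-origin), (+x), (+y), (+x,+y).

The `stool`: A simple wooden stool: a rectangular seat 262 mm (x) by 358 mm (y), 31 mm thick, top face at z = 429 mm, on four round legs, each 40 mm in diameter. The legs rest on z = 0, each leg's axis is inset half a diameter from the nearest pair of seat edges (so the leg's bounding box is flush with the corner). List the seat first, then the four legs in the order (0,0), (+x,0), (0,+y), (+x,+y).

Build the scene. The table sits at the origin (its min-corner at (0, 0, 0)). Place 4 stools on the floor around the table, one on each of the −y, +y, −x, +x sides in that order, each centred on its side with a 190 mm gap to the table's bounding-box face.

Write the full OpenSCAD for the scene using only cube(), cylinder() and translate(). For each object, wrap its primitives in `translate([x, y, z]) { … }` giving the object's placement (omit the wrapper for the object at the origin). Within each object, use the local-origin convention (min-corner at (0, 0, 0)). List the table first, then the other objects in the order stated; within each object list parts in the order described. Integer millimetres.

translate([0, 0, 665]) cube([1364, 884, 45]);
translate([45, 45, 0]) cylinder(h = 665, r = 33);
translate([1319, 45, 0]) cylinder(h = 665, r = 33);
translate([45, 839, 0]) cylinder(h = 665, r = 33);
translate([1319, 839, 0]) cylinder(h = 665, r = 33);
translate([551, -548, 0]) {
  translate([0, 0, 398]) cube([262, 358, 31]);
  translate([20, 20, 0]) cylinder(h = 398, r = 20);
  translate([242, 20, 0]) cylinder(h = 398, r = 20);
  translate([20, 338, 0]) cylinder(h = 398, r = 20);
  translate([242, 338, 0]) cylinder(h = 398, r = 20);
}
translate([551, 1074, 0]) {
  translate([0, 0, 398]) cube([262, 358, 31]);
  translate([20, 20, 0]) cylinder(h = 398, r = 20);
  translate([242, 20, 0]) cylinder(h = 398, r = 20);
  translate([20, 338, 0]) cylinder(h = 398, r = 20);
  translate([242, 338, 0]) cylinder(h = 398, r = 20);
}
translate([-452, 263, 0]) {
  translate([0, 0, 398]) cube([262, 358, 31]);
  translate([20, 20, 0]) cylinder(h = 398, r = 20);
  translate([242, 20, 0]) cylinder(h = 398, r = 20);
  translate([20, 338, 0]) cylinder(h = 398, r = 20);
  translate([242, 338, 0]) cylinder(h = 398, r = 20);
}
translate([1554, 263, 0]) {
  translate([0, 0, 398]) cube([262, 358, 31]);
  translate([20, 20, 0]) cylinder(h = 398, r = 20);
  translate([242, 20, 0]) cylinder(h = 398, r = 20);
  translate([20, 338, 0]) cylinder(h = 398, r = 20);
  translate([242, 338, 0]) cylinder(h = 398, r = 20);
}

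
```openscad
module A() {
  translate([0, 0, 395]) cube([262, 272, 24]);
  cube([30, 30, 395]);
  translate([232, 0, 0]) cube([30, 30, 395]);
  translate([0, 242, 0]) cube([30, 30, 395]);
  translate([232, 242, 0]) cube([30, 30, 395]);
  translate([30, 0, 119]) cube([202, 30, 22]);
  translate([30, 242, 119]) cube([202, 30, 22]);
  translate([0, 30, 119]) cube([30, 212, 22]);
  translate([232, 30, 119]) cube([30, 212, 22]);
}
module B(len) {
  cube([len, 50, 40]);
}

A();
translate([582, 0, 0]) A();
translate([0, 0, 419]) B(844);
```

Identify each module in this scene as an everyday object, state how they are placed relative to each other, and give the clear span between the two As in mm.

A is a stool. B is a beam. A beam spans the tops of two stools. The clear span between the two stools is 320 mm.

Second stool starts at x = 582; first ends at x = 262; clear span = 582 − 262 = 320 mm.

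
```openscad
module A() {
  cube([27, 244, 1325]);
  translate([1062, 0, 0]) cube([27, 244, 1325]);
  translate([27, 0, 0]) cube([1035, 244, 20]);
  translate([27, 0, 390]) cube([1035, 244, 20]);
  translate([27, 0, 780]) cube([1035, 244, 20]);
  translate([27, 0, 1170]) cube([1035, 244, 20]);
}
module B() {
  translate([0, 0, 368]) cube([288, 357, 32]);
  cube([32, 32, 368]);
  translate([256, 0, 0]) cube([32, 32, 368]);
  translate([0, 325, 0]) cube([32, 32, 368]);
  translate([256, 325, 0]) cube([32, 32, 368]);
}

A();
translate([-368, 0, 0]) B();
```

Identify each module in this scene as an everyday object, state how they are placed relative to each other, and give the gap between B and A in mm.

The stool's nearest face is 80 mm from the bookshelf's −x face.

A is a bookshelf. B is a stool. The stool is on the floor beside the bookshelf on its −x side. The gap between the stool and the bookshelf is 80 mm.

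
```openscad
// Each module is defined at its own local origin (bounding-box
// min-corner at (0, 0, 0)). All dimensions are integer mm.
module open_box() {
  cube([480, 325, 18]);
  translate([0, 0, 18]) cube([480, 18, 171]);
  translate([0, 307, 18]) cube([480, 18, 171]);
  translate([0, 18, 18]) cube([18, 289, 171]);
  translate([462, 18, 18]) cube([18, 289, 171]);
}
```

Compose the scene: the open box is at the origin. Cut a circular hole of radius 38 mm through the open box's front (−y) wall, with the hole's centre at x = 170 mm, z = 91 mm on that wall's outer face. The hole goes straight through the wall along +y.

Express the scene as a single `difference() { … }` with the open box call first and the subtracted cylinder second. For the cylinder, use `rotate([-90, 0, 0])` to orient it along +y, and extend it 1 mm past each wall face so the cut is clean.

difference() {
  open_box();
  translate([170, -1, 91]) rotate([-90, 0, 0]) cylinder(h = 20, r = 38);
}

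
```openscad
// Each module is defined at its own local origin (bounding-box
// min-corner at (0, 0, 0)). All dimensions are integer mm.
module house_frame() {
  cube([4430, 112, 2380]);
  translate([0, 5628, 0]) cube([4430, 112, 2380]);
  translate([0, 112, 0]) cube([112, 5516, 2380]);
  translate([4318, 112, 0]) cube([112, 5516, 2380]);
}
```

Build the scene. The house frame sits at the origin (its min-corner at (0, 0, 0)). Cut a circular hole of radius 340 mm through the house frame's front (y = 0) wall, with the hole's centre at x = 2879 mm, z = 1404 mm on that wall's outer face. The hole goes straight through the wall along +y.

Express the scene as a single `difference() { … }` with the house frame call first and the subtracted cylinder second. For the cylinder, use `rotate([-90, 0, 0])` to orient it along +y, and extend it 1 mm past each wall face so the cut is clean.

difference() {
  house_frame();
  translate([2879, -1, 1404]) rotate([-90, 0, 0]) cylinder(h = 114, r = 340);
}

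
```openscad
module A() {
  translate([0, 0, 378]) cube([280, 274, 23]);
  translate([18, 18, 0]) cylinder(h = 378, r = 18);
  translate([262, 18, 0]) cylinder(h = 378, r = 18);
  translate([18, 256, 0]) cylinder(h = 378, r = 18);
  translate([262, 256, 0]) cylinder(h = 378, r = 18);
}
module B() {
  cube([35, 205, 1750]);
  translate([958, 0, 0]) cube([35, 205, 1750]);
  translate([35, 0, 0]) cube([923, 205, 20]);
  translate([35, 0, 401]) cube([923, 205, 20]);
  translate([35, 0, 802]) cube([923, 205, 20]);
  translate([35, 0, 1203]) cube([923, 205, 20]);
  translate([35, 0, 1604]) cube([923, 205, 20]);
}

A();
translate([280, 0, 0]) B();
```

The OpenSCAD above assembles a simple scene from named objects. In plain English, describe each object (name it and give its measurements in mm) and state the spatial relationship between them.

A is a four-legged stool. The seat is a 280×274×23 mm slab whose top surface is at z = 401 mm; four round legs, each 36 mm in diameter, run from the floor (z = 0) to the underside of the seat, each leg's axis is inset half a diameter from the nearest pair of seat edges (so the leg's bounding box is flush with the corner).

B is an open bookshelf. Two side panels, each 35 mm thick, 205 mm deep and 1750 mm tall, stand 993 mm apart (outside-to-outside). Between them sit 5 shelves, each 20 mm thick and 205 mm deep, spanning the full gap between the sides. The bottom shelf rests on the floor (its underside at z = 0) and the clear gap between one shelf's top and the next shelf's underside is 381 mm.

The bookshelf is against the stool's +x side, with their −y faces flush.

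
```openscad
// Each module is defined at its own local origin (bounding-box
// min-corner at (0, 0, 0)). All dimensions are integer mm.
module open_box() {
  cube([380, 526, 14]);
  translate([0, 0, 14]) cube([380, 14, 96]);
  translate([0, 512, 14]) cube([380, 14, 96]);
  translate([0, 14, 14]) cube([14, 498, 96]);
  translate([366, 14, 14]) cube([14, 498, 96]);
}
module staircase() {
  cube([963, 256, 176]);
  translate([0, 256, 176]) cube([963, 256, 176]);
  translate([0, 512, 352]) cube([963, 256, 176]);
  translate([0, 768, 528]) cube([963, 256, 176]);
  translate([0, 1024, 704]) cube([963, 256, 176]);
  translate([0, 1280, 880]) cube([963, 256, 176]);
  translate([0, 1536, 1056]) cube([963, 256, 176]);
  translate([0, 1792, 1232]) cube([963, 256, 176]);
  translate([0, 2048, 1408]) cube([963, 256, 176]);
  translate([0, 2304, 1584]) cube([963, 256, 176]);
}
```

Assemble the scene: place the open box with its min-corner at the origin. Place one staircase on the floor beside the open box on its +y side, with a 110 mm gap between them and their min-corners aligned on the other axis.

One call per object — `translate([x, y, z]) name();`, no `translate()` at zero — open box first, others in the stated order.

open_box();
translate([0, 636, 0]) staircase();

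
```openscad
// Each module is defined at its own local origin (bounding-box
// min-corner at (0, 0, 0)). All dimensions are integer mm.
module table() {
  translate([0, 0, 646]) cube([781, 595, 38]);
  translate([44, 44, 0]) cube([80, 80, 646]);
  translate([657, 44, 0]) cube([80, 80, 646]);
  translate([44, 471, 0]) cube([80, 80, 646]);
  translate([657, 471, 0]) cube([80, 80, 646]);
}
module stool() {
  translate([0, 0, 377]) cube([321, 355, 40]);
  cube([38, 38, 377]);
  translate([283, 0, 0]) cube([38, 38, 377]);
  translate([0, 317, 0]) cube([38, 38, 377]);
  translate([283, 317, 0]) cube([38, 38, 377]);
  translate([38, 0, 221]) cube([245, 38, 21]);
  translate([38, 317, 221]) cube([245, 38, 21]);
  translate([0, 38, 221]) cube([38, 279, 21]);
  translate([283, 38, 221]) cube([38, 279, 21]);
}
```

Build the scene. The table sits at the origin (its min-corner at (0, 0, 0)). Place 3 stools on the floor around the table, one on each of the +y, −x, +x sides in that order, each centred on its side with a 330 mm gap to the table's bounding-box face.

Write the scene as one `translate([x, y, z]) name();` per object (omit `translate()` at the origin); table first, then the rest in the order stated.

table();
translate([230, 925, 0]) stool();
translate([-651, 120, 0]) stool();
translate([1111, 120, 0]) stool();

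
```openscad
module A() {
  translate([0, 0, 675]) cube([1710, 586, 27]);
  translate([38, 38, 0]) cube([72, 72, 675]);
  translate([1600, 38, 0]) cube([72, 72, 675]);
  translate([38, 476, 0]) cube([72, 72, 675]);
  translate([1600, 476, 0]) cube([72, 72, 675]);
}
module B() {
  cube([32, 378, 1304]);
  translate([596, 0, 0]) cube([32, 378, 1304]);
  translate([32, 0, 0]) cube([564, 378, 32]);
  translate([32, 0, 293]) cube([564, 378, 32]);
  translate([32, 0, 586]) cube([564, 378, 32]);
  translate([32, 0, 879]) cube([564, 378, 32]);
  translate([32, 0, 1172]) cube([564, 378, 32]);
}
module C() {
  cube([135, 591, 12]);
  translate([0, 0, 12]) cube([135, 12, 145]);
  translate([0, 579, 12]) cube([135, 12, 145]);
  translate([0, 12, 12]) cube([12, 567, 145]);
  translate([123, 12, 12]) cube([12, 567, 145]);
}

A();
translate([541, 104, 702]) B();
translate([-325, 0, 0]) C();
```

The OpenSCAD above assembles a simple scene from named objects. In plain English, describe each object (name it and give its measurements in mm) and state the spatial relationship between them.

A is a table with a 1710×586 mm rectangular top, 27 mm thick, top surface at z = 702 mm, supported by four 72×72 mm square legs, each inset 38 mm from the nearest pair of top edges, running from the floor.

B is an open bookshelf. Two side panels, each 32 mm thick, 378 mm deep and 1304 mm tall, stand 628 mm apart (outside-to-outside). Between them sit 5 shelves, each 32 mm thick and 378 mm deep, spanning the full gap between the sides. The bottom shelf rests on the floor (its underside at z = 0) and the clear gap between one shelf's top and the next shelf's underside is 261 mm.

C is an open storage box with external size 135×591×157 mm and wall thickness 12 mm (the base is also 12 mm thick). The base covers the whole footprint; the four walls stand on the base, with the y-facing walls full-width and the x-facing walls fitting between their inner faces.

The bookshelf is on top of the table, centred. The open box is on the floor beside the table on its −x side.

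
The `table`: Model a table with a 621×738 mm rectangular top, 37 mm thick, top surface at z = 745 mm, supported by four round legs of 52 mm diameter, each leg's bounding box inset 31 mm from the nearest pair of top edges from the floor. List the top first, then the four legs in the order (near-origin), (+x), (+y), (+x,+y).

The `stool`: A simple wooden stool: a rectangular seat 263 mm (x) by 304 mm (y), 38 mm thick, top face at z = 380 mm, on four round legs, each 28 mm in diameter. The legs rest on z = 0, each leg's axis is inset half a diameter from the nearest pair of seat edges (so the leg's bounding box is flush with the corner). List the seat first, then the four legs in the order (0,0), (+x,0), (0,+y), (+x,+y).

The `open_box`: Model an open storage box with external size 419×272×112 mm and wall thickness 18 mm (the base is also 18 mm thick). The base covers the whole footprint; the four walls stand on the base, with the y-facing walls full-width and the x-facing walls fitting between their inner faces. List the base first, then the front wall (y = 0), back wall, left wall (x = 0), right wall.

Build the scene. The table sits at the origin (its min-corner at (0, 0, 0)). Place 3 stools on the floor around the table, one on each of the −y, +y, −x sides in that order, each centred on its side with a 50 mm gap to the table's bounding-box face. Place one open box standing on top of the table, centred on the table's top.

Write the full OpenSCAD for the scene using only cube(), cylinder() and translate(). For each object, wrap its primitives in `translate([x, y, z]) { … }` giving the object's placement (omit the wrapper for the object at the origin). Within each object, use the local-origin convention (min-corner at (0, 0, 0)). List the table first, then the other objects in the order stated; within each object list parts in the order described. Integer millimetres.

translate([0, 0, 708]) cube([621, 738, 37]);
translate([57, 57, 0]) cylinder(h = 708, r = 26);
translate([564, 57, 0]) cylinder(h = 708, r = 26);
translate([57, 681, 0]) cylinder(h = 708, r = 26);
translate([564, 681, 0]) cylinder(h = 708, r = 26);
translate([179, -354, 0]) {
  translate([0, 0, 342]) cube([263, 304, 38]);
  translate([14, 14, 0]) cylinder(h = 342, r = 14);
  translate([249, 14, 0]) cylinder(h = 342, r = 14);
  translate([14, 290, 0]) cylinder(h = 342, r = 14);
  translate([249, 290, 0]) cylinder(h = 342, r = 14);
}
translate([179, 788, 0]) {
  translate([0, 0, 342]) cube([263, 304, 38]);
  translate([14, 14, 0]) cylinder(h = 342, r = 14);
  translate([249, 14, 0]) cylinder(h = 342, r = 14);
  translate([14, 290, 0]) cylinder(h = 342, r = 14);
  translate([249, 290, 0]) cylinder(h = 342, r = 14);
}
translate([-313, 217, 0]) {
  translate([0, 0, 342]) cube([263, 304, 38]);
  translate([14, 14, 0]) cylinder(h = 342, r = 14);
  translate([249, 14, 0]) cylinder(h = 342, r = 14);
  translate([14, 290, 0]) cylinder(h = 342, r = 14);
  translate([249, 290, 0]) cylinder(h = 342, r = 14);
}
translate([101, 233, 745]) {
  cube([419, 272, 18]);
  translate([0, 0, 18]) cube([419, 18, 94]);
  translate([0, 254, 18]) cube([419, 18, 94]);
  translate([0, 18, 18]) cube([18, 236, 94]);
  translate([401, 18, 18]) cube([18, 236, 94]);
}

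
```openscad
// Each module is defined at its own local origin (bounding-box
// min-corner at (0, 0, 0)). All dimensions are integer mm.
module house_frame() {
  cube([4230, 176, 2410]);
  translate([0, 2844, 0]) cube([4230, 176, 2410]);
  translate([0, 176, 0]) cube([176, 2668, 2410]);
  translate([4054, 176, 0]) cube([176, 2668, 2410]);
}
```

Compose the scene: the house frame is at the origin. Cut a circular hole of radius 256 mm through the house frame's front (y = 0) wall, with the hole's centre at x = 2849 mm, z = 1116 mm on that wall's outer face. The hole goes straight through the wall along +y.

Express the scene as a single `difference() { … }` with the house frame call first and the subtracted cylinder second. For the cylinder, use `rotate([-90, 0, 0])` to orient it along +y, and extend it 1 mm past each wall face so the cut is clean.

difference() {
  house_frame();
  translate([2849, -1, 1116]) rotate([-90, 0, 0]) cylinder(h = 178, r = 256);
}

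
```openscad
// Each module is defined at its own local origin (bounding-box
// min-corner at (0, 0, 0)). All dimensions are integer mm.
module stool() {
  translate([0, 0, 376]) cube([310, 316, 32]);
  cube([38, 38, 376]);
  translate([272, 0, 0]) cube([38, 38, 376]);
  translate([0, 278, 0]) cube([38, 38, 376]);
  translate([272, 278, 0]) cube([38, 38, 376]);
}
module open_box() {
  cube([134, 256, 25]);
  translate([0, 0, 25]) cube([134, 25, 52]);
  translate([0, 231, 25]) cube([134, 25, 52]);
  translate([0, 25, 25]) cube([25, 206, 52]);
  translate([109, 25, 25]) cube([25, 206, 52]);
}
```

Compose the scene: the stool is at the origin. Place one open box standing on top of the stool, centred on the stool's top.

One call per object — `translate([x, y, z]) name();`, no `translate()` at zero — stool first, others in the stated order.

stool();
translate([88, 30, 408]) open_box();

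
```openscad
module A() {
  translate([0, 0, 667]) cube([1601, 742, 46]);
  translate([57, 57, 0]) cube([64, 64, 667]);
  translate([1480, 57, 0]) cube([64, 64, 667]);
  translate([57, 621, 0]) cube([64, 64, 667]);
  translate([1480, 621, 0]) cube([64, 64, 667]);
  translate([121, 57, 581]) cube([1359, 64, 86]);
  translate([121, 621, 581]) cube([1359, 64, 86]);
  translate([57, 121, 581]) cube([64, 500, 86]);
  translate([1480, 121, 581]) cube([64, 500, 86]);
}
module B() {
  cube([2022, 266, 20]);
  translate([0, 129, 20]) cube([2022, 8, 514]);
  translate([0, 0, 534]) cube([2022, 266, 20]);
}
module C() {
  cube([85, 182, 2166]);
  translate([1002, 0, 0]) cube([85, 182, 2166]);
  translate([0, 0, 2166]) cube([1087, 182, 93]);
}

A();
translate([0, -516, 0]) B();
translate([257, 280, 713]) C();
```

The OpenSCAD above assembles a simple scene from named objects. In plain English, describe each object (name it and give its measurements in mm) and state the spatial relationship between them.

A is a table: top 1601 mm (x) × 742 mm (y), 46 mm thick, upper face at z = 713 mm, on four 64×64 mm square legs, each inset 57 mm from the nearest pair of top edges, running from z = 0 to the bottom of the top. Four apron rails, 64 mm thick and 86 mm tall, run between adjacent legs with their top edges flush with the underside of the top and their outer faces flush with the legs' outer faces.

B is an I-beam lying along x, 2022 mm long. Overall section height 554 mm. Two flanges 266 mm wide (y) and 20 mm thick, one on the floor and one at the top; a web 8 mm thick runs between them, centred on the flange width.

C is a door frame. The clear opening is 917 mm wide and 2166 mm high. Two 85 mm wide jambs, 182 mm deep, stand either side of the opening from the floor to the top of the opening. A 93 mm thick head sits across the top of both jambs, spanning the full outside width of the frame.

The I-beam is on the floor beside the table on its −y side. The door frame is on top of the table, centred.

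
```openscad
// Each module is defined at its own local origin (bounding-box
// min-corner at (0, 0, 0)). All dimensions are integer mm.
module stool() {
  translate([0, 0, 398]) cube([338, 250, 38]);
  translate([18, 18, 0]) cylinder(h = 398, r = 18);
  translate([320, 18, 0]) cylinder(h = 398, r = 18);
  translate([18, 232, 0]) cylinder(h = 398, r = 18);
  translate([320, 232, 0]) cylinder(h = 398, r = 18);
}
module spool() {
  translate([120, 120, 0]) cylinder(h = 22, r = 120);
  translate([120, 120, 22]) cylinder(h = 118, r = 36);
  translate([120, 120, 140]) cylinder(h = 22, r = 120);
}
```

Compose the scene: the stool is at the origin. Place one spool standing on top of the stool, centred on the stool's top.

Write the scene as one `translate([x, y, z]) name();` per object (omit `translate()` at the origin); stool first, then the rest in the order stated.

stool();
translate([49, 5, 436]) spool();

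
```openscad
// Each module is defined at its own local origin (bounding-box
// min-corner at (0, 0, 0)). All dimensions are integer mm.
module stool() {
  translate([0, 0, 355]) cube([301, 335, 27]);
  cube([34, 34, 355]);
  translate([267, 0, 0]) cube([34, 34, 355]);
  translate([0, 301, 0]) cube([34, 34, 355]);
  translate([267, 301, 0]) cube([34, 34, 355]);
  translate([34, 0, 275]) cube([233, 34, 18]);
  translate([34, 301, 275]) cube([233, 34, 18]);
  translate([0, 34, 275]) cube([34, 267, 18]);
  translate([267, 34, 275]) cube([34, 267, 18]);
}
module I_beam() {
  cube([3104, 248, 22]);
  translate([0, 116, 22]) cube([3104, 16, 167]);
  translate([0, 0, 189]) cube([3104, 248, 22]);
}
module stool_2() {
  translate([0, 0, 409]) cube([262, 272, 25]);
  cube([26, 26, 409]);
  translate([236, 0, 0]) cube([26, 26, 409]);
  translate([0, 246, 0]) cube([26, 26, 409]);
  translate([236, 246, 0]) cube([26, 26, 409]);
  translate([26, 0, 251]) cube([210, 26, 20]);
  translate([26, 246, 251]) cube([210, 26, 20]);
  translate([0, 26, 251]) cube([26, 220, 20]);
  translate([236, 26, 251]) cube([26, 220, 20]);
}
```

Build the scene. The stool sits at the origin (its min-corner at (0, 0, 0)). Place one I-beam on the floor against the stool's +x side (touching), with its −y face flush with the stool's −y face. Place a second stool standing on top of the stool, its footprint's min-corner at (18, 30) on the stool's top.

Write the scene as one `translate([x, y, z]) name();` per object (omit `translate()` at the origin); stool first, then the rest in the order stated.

stool();
translate([301, 0, 0]) I_beam();
translate([18, 30, 382]) stool_2();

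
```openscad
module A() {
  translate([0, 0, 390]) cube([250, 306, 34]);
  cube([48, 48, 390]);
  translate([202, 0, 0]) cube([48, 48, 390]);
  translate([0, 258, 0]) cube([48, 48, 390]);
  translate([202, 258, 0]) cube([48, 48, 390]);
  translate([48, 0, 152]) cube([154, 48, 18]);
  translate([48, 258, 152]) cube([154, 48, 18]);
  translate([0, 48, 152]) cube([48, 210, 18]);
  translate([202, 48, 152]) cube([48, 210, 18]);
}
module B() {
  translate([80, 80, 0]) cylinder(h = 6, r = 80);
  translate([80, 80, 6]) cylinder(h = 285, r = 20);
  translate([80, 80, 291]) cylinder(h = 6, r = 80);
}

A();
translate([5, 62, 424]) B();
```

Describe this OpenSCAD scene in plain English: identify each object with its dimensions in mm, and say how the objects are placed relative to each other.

A is a simple wooden stool: a rectangular seat 250 mm (x) by 306 mm (y), 34 mm thick, top face at z = 424 mm, on four square legs, each 48×48 mm in cross-section. The legs rest on z = 0, each flush with a corner of the seat. Four stretchers, 48 mm wide and 18 mm tall, connect adjacent legs with their undersides at z = 152 mm, each running between the inner faces of the legs it joins and aligned with the legs' outer faces on the other axis.

B is a spool: two coaxial disc flanges of radius 80 mm and thickness 6 mm, joined by a core cylinder of radius 20 mm and height 285 mm. The lower flange rests on z = 0 and the three cylinders share a vertical axis.

The spool is on top of the stool.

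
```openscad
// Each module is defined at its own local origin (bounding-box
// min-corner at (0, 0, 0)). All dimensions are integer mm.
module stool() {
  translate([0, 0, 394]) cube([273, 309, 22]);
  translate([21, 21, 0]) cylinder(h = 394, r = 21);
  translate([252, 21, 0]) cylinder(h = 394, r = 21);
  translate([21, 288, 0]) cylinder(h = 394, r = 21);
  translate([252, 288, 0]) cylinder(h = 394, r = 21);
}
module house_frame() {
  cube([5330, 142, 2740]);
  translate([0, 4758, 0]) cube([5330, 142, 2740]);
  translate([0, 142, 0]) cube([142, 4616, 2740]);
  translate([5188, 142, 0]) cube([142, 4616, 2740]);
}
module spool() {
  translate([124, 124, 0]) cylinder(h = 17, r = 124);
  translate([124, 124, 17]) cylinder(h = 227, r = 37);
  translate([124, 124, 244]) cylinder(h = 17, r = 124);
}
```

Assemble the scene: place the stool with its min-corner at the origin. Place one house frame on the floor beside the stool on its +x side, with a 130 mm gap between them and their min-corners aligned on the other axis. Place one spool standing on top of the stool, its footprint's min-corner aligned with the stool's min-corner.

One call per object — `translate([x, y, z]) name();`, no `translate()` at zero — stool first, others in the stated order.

stool();
translate([403, 0, 0]) house_frame();
translate([0, 0, 416]) spool();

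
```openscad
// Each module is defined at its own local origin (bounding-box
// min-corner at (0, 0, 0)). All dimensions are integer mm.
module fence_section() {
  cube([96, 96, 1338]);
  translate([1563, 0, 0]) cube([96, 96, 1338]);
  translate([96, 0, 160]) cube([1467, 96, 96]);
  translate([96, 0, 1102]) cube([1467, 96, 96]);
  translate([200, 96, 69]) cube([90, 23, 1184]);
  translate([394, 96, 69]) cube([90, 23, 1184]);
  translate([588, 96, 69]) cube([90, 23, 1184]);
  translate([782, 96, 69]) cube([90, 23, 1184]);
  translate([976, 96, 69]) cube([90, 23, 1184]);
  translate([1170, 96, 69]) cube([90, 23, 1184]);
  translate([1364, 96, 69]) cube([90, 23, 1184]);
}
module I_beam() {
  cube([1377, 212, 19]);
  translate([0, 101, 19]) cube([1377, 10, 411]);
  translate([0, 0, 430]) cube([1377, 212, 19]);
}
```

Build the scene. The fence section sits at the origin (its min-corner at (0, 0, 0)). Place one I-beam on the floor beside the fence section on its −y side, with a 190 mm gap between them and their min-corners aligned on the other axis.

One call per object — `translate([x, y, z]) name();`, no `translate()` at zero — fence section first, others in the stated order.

fence_section();
translate([0, -402, 0]) I_beam();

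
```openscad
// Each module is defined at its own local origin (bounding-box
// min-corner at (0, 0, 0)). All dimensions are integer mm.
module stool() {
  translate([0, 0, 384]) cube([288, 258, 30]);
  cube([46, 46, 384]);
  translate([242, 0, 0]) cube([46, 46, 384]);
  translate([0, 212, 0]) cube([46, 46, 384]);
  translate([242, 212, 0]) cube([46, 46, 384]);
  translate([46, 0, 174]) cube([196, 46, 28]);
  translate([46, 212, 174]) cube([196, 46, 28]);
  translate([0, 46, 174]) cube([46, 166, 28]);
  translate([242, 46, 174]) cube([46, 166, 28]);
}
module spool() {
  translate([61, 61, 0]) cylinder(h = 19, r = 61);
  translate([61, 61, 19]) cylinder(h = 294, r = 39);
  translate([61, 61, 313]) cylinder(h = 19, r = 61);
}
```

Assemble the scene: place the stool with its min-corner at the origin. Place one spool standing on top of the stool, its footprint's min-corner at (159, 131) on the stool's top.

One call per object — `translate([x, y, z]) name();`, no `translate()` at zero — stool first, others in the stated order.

stool();
translate([159, 131, 414]) spool();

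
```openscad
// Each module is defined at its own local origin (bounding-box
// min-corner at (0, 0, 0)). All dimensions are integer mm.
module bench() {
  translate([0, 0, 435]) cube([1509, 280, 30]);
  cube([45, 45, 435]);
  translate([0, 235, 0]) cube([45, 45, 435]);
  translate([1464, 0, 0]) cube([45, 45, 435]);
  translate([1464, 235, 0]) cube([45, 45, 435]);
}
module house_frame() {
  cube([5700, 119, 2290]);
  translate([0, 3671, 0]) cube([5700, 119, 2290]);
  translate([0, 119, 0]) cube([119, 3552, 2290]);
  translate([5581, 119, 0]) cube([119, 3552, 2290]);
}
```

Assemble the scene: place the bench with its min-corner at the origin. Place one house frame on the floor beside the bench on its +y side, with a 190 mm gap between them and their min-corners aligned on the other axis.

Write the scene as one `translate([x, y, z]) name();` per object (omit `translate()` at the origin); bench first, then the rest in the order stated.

bench();
translate([0, 470, 0]) house_frame();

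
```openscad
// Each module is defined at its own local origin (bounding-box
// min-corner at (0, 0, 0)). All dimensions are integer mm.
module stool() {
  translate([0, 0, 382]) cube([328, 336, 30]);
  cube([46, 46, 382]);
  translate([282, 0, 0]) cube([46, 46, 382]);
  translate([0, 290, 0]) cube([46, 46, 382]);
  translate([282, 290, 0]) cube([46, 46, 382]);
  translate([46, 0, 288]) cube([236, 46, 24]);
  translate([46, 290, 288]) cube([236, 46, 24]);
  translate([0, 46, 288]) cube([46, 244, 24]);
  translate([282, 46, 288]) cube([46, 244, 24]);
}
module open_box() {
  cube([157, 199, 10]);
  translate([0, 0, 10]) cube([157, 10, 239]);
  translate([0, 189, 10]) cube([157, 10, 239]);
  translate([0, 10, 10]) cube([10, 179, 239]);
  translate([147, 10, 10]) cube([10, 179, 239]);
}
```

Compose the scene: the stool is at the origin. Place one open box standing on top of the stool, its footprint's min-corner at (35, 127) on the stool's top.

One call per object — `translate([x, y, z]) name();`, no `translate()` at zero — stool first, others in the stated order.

stool();
translate([35, 127, 412]) open_box();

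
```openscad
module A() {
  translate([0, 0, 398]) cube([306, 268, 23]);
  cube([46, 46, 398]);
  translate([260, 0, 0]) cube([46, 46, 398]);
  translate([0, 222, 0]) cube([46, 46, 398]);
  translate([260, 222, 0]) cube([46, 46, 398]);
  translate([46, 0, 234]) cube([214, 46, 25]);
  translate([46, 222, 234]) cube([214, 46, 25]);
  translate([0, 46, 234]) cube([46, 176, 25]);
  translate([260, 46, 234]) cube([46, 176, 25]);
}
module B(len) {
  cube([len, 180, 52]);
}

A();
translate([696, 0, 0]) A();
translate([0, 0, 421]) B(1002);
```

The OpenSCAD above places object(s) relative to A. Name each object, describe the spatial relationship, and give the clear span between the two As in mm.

Second stool starts at x = 696; first ends at x = 306; clear span = 696 − 306 = 390 mm.

A is a stool. B is a beam. A beam spans the tops of two stools. The clear span between the two stools is 390 mm.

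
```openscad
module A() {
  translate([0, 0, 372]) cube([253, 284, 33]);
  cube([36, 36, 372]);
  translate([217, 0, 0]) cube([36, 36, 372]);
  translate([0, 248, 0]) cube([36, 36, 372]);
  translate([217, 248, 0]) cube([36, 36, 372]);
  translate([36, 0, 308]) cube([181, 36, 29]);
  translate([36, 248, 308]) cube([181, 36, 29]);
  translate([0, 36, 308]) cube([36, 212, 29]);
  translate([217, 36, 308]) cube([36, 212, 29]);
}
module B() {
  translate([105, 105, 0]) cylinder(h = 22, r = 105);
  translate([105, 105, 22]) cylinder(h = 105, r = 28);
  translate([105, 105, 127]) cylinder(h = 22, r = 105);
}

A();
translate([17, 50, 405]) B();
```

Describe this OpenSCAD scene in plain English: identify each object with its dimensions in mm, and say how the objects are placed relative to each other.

A is a four-legged stool. The seat is a 253×284×33 mm slab whose top surface is at z = 405 mm; four square legs, each 36×36 mm in cross-section, run from the floor (z = 0) to the underside of the seat, each flush with a corner of the seat. Four stretchers, 36 mm wide and 29 mm tall, connect adjacent legs with their undersides at z = 308 mm, each running between the inner faces of the legs it joins and aligned with the legs' outer faces on the other axis.

B is a spool: two coaxial disc flanges of radius 105 mm and thickness 22 mm, joined by a core cylinder of radius 28 mm and height 105 mm. The lower flange rests on z = 0 and the three cylinders share a vertical axis.

The spool is on top of the stool.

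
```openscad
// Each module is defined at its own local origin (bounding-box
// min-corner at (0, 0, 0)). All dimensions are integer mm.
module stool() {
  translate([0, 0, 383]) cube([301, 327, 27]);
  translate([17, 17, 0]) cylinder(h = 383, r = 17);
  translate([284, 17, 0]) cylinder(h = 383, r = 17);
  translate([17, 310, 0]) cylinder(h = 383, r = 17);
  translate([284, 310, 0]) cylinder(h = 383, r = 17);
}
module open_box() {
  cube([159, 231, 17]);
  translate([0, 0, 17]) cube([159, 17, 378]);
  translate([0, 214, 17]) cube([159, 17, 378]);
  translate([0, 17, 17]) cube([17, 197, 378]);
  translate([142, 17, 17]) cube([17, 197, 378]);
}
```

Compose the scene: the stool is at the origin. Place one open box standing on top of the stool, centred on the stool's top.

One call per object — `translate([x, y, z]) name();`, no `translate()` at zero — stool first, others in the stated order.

stool();
translate([71, 48, 410]) open_box();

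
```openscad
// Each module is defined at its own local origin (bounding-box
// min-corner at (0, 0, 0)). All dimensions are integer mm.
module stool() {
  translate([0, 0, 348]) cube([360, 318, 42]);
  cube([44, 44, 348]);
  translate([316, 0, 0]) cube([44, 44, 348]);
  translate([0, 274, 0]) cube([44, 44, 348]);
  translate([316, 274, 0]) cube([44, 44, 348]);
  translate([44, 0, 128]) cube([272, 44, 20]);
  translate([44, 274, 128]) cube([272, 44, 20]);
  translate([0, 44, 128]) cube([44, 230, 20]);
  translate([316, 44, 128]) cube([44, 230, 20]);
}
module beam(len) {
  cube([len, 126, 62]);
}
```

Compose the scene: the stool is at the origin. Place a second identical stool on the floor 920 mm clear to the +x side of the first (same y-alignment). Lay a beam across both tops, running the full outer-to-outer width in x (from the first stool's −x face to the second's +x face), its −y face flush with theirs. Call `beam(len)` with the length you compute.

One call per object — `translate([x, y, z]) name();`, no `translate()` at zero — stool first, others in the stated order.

stool();
translate([1280, 0, 0]) stool();
translate([0, 0, 390]) beam(1640);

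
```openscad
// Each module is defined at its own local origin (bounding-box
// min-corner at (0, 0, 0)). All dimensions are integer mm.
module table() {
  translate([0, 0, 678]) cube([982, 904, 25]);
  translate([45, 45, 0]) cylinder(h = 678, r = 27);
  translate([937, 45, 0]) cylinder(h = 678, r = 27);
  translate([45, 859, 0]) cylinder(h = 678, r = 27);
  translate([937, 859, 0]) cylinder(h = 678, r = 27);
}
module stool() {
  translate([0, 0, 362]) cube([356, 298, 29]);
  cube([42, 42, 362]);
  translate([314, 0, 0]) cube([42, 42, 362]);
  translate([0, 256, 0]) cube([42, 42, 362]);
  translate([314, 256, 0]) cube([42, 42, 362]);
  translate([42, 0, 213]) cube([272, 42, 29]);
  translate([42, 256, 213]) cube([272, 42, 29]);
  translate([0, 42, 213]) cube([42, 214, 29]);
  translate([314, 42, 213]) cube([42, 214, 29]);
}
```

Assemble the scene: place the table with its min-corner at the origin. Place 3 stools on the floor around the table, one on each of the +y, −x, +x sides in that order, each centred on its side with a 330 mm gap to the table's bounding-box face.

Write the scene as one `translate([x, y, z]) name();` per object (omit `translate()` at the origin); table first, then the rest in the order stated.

table();
translate([313, 1234, 0]) stool();
translate([-686, 303, 0]) stool();
translate([1312, 303, 0]) stool();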